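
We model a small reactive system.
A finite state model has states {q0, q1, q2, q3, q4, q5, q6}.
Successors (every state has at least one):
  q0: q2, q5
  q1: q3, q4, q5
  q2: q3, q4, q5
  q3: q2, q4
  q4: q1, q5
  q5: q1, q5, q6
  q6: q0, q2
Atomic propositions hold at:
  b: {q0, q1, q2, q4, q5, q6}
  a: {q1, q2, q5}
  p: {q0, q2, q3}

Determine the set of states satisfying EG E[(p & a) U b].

Sat(p & a) = {q2}
E[(p & a) U b]: least fixpoint, start Z0 = Sat(b) = {q0, q1, q2, q4, q5, q6}, add states in Sat(p & a) with some successor in Z. Already a fixed point.
Sat(E[(p & a) U b]) = {q0, q1, q2, q4, q5, q6}
EG E[(p & a) U b]: greatest fixpoint, start Z0 = {q0, q1, q2, q4, q5, q6}, keep only states in Sat with some successor in Z. Already a fixed point.
Sat(EG E[(p & a) U b]) = {q0, q1, q2, q4, q5, q6}

{q0, q1, q2, q4, q5, q6}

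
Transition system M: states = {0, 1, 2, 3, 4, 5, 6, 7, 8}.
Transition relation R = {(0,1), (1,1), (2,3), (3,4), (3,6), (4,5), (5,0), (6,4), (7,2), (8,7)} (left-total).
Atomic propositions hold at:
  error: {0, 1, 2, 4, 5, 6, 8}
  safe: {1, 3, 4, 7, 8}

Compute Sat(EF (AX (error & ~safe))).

{2, 3, 4, 5, 6, 7, 8}

Sat(~safe) = {0, 2, 5, 6}
Sat(error & ~safe) = {0, 2, 5, 6}
Sat(AX (error & ~safe)) = {s : every successor in {0, 2, 5, 6}} = {4, 5, 7}
EF (AX (error & ~safe)): least fixpoint, start Z0 = {4, 5, 7}, add states with some successor in Z. Z1 = {3, 4, 5, 6, 7, 8}; Z2 = {2, 3, 4, 5, 6, 7, 8}; fixed.
Sat(EF (AX (error & ~safe))) = {2, 3, 4, 5, 6, 7, 8}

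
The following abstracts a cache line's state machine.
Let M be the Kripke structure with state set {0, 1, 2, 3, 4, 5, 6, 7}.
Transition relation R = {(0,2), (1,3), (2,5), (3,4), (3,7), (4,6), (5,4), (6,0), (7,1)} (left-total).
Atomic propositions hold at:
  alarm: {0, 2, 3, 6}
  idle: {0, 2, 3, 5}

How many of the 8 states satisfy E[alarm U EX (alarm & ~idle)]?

2

Sat(~idle) = {1, 4, 6, 7}
Sat(alarm & ~idle) = {6}
Sat(EX (alarm & ~idle)) = {s : some successor in {6}} = {4}
E[alarm U EX (alarm & ~idle)]: least fixpoint, start Z0 = Sat(EX (alarm & ~idle)) = {4}, add states in Sat(alarm) with some successor in Z. Z1 = {3, 4}; fixed.
Sat(E[alarm U EX (alarm & ~idle)]) = {3, 4}
|Sat(E[alarm U EX (alarm & ~idle)])| = |{3, 4}| = 2.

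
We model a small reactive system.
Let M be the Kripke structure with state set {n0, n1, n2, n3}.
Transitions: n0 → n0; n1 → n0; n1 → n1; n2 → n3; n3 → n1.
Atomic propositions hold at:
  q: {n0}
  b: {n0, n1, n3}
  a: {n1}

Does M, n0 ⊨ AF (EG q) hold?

Yes

EG q: greatest fixpoint, start Z0 = {n0}, keep only states in Sat with some successor in Z. Already a fixed point.
Sat(EG q) = {n0}
AF (EG q): least fixpoint, start Z0 = {n0}, add states with every successor in Z. Already a fixed point.
Sat(AF (EG q)) = {n0}
n0 ∈ Sat(AF (EG q)) = {n0}, so the formula holds at n0.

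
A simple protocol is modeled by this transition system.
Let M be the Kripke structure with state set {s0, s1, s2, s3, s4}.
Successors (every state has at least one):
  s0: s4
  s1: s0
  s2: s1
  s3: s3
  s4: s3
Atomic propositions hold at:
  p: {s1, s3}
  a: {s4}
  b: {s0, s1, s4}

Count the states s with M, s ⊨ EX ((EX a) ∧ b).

Sat(EX a) = {s : some successor in {s4}} = {s0}
Sat((EX a) ∧ b) = {s0}
Sat(EX ((EX a) ∧ b)) = {s : some successor in {s0}} = {s1}
|Sat(EX ((EX a) ∧ b))| = |{s1}| = 1.

1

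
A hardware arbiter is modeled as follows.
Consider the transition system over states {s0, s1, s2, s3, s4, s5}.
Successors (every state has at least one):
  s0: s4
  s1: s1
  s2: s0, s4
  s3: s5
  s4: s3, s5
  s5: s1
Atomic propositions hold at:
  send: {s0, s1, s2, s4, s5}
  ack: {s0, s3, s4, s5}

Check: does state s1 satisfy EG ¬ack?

Sat(¬ack) = {s1, s2}
EG ¬ack: greatest fixpoint, start Z0 = {s1, s2}, keep only states in Sat with some successor in Z. Z1 = {s1}; fixed.
Sat(EG ¬ack) = {s1}
s1 ∈ Sat(EG ¬ack) = {s1}, so the formula holds at s1.

Yes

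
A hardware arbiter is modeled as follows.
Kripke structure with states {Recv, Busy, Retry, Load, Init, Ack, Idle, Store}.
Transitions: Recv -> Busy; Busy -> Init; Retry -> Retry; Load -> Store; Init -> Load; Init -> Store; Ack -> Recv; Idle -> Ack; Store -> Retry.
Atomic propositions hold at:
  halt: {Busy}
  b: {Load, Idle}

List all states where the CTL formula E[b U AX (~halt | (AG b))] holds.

{Busy, Retry, Load, Init, Ack, Idle, Store}

Sat(~halt) = {Recv, Retry, Load, Init, Ack, Idle, Store}
AG b: greatest fixpoint, start Z0 = {Load, Idle}, keep only states in Sat with every successor in Z. Z1 = ∅; fixed.
Sat(AG b) = ∅
Sat(~halt | (AG b)) = {Recv, Retry, Load, Init, Ack, Idle, Store}
Sat(AX (~halt | (AG b))) = {s : every successor in {Recv, Retry, Load, Init, Ack, Idle, Store}} = {Busy, Retry, Load, Init, Ack, Idle, Store}
E[b U AX (~halt | (AG b))]: least fixpoint, start Z0 = Sat(AX (~halt | (AG b))) = {Busy, Retry, Load, Init, Ack, Idle, Store}, add states in Sat(b) with some successor in Z. Already a fixed point.
Sat(E[b U AX (~halt | (AG b))]) = {Busy, Retry, Load, Init, Ack, Idle, Store}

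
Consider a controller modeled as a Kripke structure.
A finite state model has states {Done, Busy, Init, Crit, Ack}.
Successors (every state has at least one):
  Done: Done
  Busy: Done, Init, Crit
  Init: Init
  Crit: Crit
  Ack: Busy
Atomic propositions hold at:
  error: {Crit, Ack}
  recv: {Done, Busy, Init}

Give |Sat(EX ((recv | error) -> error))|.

Sat(recv | error) = {Done, Busy, Init, Crit, Ack}
Sat((recv | error) -> error) = {Crit, Ack}
Sat(EX ((recv | error) -> error)) = {s : some successor in {Crit, Ack}} = {Busy, Crit}
|Sat(EX ((recv | error) -> error))| = |{Busy, Crit}| = 2.

2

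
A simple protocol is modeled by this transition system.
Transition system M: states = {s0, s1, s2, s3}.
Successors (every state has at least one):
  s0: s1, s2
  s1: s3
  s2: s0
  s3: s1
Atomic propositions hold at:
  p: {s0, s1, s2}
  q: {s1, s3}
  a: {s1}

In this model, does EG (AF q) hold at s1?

Yes

AF q: least fixpoint, start Z0 = {s1, s3}, add states with every successor in Z. Already a fixed point.
Sat(AF q) = {s1, s3}
EG (AF q): greatest fixpoint, start Z0 = {s1, s3}, keep only states in Sat with some successor in Z. Already a fixed point.
Sat(EG (AF q)) = {s1, s3}
s1 ∈ Sat(EG (AF q)) = {s1, s3}, so the formula holds at s1.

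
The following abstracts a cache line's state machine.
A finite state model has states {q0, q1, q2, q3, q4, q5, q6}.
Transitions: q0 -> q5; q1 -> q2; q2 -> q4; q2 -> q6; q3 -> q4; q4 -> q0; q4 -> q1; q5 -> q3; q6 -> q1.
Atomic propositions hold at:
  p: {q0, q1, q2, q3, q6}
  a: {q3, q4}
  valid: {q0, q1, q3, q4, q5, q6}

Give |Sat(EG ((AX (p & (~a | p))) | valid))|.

Sat(~a) = {q0, q1, q2, q5, q6}
Sat(~a | p) = {q0, q1, q2, q3, q5, q6}
Sat(p & (~a | p)) = {q0, q1, q2, q3, q6}
Sat(AX (p & (~a | p))) = {s : every successor in {q0, q1, q2, q3, q6}} = {q1, q4, q5, q6}
Sat((AX (p & (~a | p))) | valid) = {q0, q1, q3, q4, q5, q6}
EG ((AX (p & (~a | p))) | valid): greatest fixpoint, start Z0 = {q0, q1, q3, q4, q5, q6}, keep only states in Sat with some successor in Z. Z1 = {q0, q3, q4, q5, q6}; Z2 = {q0, q3, q4, q5}; fixed.
Sat(EG ((AX (p & (~a | p))) | valid)) = {q0, q3, q4, q5}
|Sat(EG ((AX (p & (~a | p))) | valid))| = |{q0, q3, q4, q5}| = 4.

4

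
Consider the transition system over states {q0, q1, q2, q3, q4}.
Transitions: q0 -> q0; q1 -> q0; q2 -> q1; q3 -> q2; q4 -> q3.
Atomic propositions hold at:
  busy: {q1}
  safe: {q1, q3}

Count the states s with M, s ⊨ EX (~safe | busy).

Sat(~safe) = {q0, q2, q4}
Sat(~safe | busy) = {q0, q1, q2, q4}
Sat(EX (~safe | busy)) = {s : some successor in {q0, q1, q2, q4}} = {q0, q1, q2, q3}
|Sat(EX (~safe | busy))| = |{q0, q1, q2, q3}| = 4.

4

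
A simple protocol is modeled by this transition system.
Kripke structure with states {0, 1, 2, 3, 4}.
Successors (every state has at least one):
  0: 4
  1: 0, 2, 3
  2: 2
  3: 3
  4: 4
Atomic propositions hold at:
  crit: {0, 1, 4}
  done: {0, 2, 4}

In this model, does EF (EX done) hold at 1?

Yes

Sat(EX done) = {s : some successor in {0, 2, 4}} = {0, 1, 2, 4}
EF (EX done): least fixpoint, start Z0 = {0, 1, 2, 4}, add states with some successor in Z. Already a fixed point.
Sat(EF (EX done)) = {0, 1, 2, 4}
1 ∈ Sat(EF (EX done)) = {0, 1, 2, 4}, so the formula holds at 1.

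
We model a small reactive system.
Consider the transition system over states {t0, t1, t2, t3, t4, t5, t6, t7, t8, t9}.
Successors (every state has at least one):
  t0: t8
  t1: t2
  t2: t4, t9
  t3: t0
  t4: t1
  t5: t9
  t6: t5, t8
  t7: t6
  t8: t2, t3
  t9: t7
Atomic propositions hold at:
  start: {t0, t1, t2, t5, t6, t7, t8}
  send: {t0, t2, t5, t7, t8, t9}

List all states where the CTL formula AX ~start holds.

Sat(~start) = {t3, t4, t9}
Sat(AX ~start) = {s : every successor in {t3, t4, t9}} = {t2, t5}

{t2, t5}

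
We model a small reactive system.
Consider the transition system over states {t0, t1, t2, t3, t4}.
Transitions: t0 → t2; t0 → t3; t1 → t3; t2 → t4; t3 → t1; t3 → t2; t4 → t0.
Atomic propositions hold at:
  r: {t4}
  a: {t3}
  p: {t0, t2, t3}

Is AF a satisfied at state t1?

AF a: least fixpoint, start Z0 = {t3}, add states with every successor in Z. Z1 = {t1, t3}; fixed.
Sat(AF a) = {t1, t3}
t1 ∈ Sat(AF a) = {t1, t3}, so the formula holds at t1.

Yes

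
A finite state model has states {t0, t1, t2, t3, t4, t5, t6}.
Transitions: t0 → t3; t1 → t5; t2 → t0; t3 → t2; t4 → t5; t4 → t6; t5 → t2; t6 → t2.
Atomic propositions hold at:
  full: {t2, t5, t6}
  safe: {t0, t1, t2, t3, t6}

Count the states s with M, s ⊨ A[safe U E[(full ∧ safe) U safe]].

5

Sat(full ∧ safe) = {t2, t6}
E[(full ∧ safe) U safe]: least fixpoint, start Z0 = Sat(safe) = {t0, t1, t2, t3, t6}, add states in Sat(full ∧ safe) with some successor in Z. Already a fixed point.
Sat(E[(full ∧ safe) U safe]) = {t0, t1, t2, t3, t6}
A[safe U E[(full ∧ safe) U safe]]: least fixpoint, start Z0 = Sat(E[(full ∧ safe) U safe]) = {t0, t1, t2, t3, t6}, add states in Sat(safe) with every successor in Z. Already a fixed point.
Sat(A[safe U E[(full ∧ safe) U safe]]) = {t0, t1, t2, t3, t6}
|Sat(A[safe U E[(full ∧ safe) U safe]])| = |{t0, t1, t2, t3, t6}| = 5.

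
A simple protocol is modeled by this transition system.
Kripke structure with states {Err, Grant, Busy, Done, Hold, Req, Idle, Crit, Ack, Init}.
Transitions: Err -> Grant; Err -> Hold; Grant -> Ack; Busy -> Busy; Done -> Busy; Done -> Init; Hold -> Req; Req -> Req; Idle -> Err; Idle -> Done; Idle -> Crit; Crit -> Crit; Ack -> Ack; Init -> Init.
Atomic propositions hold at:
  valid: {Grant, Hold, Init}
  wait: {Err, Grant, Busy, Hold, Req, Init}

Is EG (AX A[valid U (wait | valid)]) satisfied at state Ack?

No

Sat(wait | valid) = {Err, Grant, Busy, Hold, Req, Init}
A[valid U (wait | valid)]: least fixpoint, start Z0 = Sat((wait | valid)) = {Err, Grant, Busy, Hold, Req, Init}, add states in Sat(valid) with every successor in Z. Already a fixed point.
Sat(A[valid U (wait | valid)]) = {Err, Grant, Busy, Hold, Req, Init}
Sat(AX A[valid U (wait | valid)]) = {s : every successor in {Err, Grant, Busy, Hold, Req, Init}} = {Err, Busy, Done, Hold, Req, Init}
EG (AX A[valid U (wait | valid)]): greatest fixpoint, start Z0 = {Err, Busy, Done, Hold, Req, Init}, keep only states in Sat with some successor in Z. Already a fixed point.
Sat(EG (AX A[valid U (wait | valid)])) = {Err, Busy, Done, Hold, Req, Init}
Ack ∉ Sat(EG (AX A[valid U (wait | valid)])) = {Err, Busy, Done, Hold, Req, Init}, so the formula does not hold at Ack.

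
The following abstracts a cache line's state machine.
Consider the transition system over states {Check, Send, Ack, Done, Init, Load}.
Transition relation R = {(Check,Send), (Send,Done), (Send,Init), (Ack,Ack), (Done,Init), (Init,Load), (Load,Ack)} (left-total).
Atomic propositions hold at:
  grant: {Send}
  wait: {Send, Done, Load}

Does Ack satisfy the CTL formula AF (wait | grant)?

Sat(wait | grant) = {Send, Done, Load}
AF (wait | grant): least fixpoint, start Z0 = {Send, Done, Load}, add states with every successor in Z. Z1 = {Check, Send, Done, Init, Load}; fixed.
Sat(AF (wait | grant)) = {Check, Send, Done, Init, Load}
Ack ∉ Sat(AF (wait | grant)) = {Check, Send, Done, Init, Load}, so the formula does not hold at Ack.

No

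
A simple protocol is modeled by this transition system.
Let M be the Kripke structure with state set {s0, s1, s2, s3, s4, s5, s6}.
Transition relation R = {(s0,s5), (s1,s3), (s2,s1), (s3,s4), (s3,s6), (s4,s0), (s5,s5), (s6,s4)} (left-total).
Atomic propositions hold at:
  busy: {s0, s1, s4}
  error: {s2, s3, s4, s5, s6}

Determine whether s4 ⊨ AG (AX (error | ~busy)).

Sat(~busy) = {s2, s3, s5, s6}
Sat(error | ~busy) = {s2, s3, s4, s5, s6}
Sat(AX (error | ~busy)) = {s : every successor in {s2, s3, s4, s5, s6}} = {s0, s1, s3, s5, s6}
AG (AX (error | ~busy)): greatest fixpoint, start Z0 = {s0, s1, s3, s5, s6}, keep only states in Sat with every successor in Z. Z1 = {s0, s1, s5}; Z2 = {s0, s5}; fixed.
Sat(AG (AX (error | ~busy))) = {s0, s5}
s4 ∉ Sat(AG (AX (error | ~busy))) = {s0, s5}, so the formula does not hold at s4.

No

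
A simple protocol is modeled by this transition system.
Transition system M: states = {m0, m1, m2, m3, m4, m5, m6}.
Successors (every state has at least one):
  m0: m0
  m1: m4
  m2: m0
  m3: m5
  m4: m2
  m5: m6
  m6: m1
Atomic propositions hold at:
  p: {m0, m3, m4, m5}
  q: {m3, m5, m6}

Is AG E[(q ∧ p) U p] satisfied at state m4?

Sat(q ∧ p) = {m3, m5}
E[(q ∧ p) U p]: least fixpoint, start Z0 = Sat(p) = {m0, m3, m4, m5}, add states in Sat(q ∧ p) with some successor in Z. Already a fixed point.
Sat(E[(q ∧ p) U p]) = {m0, m3, m4, m5}
AG E[(q ∧ p) U p]: greatest fixpoint, start Z0 = {m0, m3, m4, m5}, keep only states in Sat with every successor in Z. Z1 = {m0, m3}; Z2 = {m0}; fixed.
Sat(AG E[(q ∧ p) U p]) = {m0}
m4 ∉ Sat(AG E[(q ∧ p) U p]) = {m0}, so the formula does not hold at m4.

No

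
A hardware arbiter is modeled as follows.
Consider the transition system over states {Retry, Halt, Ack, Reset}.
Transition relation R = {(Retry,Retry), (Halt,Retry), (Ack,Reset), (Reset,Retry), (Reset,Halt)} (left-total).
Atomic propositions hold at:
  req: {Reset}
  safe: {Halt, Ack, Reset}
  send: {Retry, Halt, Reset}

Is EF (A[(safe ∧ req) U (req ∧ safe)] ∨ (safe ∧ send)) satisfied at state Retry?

Sat(safe ∧ req) = {Reset}
Sat(req ∧ safe) = {Reset}
A[(safe ∧ req) U (req ∧ safe)]: least fixpoint, start Z0 = Sat((req ∧ safe)) = {Reset}, add states in Sat(safe ∧ req) with every successor in Z. Already a fixed point.
Sat(A[(safe ∧ req) U (req ∧ safe)]) = {Reset}
Sat(safe ∧ send) = {Halt, Reset}
Sat(A[(safe ∧ req) U (req ∧ safe)] ∨ (safe ∧ send)) = {Halt, Reset}
EF (A[(safe ∧ req) U (req ∧ safe)] ∨ (safe ∧ send)): least fixpoint, start Z0 = {Halt, Reset}, add states with some successor in Z. Z1 = {Halt, Ack, Reset}; fixed.
Sat(EF (A[(safe ∧ req) U (req ∧ safe)] ∨ (safe ∧ send))) = {Halt, Ack, Reset}
Retry ∉ Sat(EF (A[(safe ∧ req) U (req ∧ safe)] ∨ (safe ∧ send))) = {Halt, Ack, Reset}, so the formula does not hold at Retry.

No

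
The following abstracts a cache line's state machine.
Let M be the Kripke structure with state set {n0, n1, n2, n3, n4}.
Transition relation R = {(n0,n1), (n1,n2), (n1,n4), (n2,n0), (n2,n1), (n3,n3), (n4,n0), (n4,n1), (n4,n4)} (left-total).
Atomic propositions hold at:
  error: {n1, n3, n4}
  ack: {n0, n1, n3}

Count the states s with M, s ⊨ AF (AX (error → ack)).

3

Sat(error → ack) = {n0, n1, n2, n3}
Sat(AX (error → ack)) = {s : every successor in {n0, n1, n2, n3}} = {n0, n2, n3}
AF (AX (error → ack)): least fixpoint, start Z0 = {n0, n2, n3}, add states with every successor in Z. Already a fixed point.
Sat(AF (AX (error → ack))) = {n0, n2, n3}
|Sat(AF (AX (error → ack)))| = |{n0, n2, n3}| = 3.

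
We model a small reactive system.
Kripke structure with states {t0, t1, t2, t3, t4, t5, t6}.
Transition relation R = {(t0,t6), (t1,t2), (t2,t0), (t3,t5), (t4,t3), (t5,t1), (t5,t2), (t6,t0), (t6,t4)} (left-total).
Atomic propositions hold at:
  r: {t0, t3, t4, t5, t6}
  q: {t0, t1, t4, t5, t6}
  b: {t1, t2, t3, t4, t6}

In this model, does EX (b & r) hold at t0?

Yes

Sat(b & r) = {t3, t4, t6}
Sat(EX (b & r)) = {s : some successor in {t3, t4, t6}} = {t0, t4, t6}
t0 ∈ Sat(EX (b & r)) = {t0, t4, t6}, so the formula holds at t0.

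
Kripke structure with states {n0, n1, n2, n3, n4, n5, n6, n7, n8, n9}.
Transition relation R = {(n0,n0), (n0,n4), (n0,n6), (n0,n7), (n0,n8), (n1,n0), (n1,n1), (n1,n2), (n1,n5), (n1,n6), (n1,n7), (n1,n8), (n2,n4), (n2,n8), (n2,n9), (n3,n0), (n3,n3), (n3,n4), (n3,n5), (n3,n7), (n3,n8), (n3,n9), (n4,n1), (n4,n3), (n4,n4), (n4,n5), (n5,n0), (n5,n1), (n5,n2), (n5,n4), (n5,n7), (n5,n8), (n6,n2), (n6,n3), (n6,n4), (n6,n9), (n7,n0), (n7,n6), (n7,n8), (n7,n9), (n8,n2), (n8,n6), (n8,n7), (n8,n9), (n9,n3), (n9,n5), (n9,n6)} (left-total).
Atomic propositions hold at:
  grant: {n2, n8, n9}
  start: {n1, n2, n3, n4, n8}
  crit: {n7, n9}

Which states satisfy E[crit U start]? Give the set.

E[crit U start]: least fixpoint, start Z0 = Sat(start) = {n1, n2, n3, n4, n8}, add states in Sat(crit) with some successor in Z. Z1 = {n1, n2, n3, n4, n7, n8, n9}; fixed.
Sat(E[crit U start]) = {n1, n2, n3, n4, n7, n8, n9}

{n1, n2, n3, n4, n7, n8, n9}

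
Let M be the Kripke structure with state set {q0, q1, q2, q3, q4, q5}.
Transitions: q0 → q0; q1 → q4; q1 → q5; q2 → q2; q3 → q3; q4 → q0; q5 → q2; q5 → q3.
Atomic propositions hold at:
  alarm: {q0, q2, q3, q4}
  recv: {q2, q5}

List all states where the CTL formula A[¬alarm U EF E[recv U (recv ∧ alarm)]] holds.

Sat(¬alarm) = {q1, q5}
Sat(recv ∧ alarm) = {q2}
E[recv U (recv ∧ alarm)]: least fixpoint, start Z0 = Sat((recv ∧ alarm)) = {q2}, add states in Sat(recv) with some successor in Z. Z1 = {q2, q5}; fixed.
Sat(E[recv U (recv ∧ alarm)]) = {q2, q5}
EF E[recv U (recv ∧ alarm)]: least fixpoint, start Z0 = {q2, q5}, add states with some successor in Z. Z1 = {q1, q2, q5}; fixed.
Sat(EF E[recv U (recv ∧ alarm)]) = {q1, q2, q5}
A[¬alarm U EF E[recv U (recv ∧ alarm)]]: least fixpoint, start Z0 = Sat(EF E[recv U (recv ∧ alarm)]) = {q1, q2, q5}, add states in Sat(¬alarm) with every successor in Z. Already a fixed point.
Sat(A[¬alarm U EF E[recv U (recv ∧ alarm)]]) = {q1, q2, q5}

{q1, q2, q5}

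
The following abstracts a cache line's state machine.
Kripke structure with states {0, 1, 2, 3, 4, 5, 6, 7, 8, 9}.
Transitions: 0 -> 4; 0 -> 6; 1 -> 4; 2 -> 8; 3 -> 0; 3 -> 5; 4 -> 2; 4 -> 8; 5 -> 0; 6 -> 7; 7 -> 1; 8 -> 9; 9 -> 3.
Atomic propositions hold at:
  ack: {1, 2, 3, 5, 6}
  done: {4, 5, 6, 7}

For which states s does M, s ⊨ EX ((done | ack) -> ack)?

{0, 2, 3, 4, 5, 7, 8, 9}

Sat(done | ack) = {1, 2, 3, 4, 5, 6, 7}
Sat((done | ack) -> ack) = {0, 1, 2, 3, 5, 6, 8, 9}
Sat(EX ((done | ack) -> ack)) = {s : some successor in {0, 1, 2, 3, 5, 6, 8, 9}} = {0, 2, 3, 4, 5, 7, 8, 9}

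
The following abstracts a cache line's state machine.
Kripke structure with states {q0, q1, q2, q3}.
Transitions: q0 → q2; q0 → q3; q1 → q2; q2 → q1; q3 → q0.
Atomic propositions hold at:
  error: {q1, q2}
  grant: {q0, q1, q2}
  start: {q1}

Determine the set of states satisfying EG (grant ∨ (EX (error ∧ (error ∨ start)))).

{q0, q1, q2}

Sat(error ∨ start) = {q1, q2}
Sat(error ∧ (error ∨ start)) = {q1, q2}
Sat(EX (error ∧ (error ∨ start))) = {s : some successor in {q1, q2}} = {q0, q1, q2}
Sat(grant ∨ (EX (error ∧ (error ∨ start)))) = {q0, q1, q2}
EG (grant ∨ (EX (error ∧ (error ∨ start)))): greatest fixpoint, start Z0 = {q0, q1, q2}, keep only states in Sat with some successor in Z. Already a fixed point.
Sat(EG (grant ∨ (EX (error ∧ (error ∨ start))))) = {q0, q1, q2}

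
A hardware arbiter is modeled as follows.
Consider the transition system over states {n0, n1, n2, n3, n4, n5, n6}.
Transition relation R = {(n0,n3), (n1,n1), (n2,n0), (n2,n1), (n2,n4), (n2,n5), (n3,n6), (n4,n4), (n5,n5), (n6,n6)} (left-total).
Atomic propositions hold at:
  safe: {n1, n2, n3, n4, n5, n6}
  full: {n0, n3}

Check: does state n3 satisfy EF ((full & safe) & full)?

Yes

Sat(full & safe) = {n3}
Sat((full & safe) & full) = {n3}
EF ((full & safe) & full): least fixpoint, start Z0 = {n3}, add states with some successor in Z. Z1 = {n0, n3}; Z2 = {n0, n2, n3}; fixed.
Sat(EF ((full & safe) & full)) = {n0, n2, n3}
n3 ∈ Sat(EF ((full & safe) & full)) = {n0, n2, n3}, so the formula holds at n3.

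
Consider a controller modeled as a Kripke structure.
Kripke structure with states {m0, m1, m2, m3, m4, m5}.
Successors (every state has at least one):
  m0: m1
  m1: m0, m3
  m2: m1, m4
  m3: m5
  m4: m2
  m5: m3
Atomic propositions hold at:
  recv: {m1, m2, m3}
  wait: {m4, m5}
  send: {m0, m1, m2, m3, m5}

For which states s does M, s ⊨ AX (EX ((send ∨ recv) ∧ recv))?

{m0, m2, m3, m4}

Sat(send ∨ recv) = {m0, m1, m2, m3, m5}
Sat((send ∨ recv) ∧ recv) = {m1, m2, m3}
Sat(EX ((send ∨ recv) ∧ recv)) = {s : some successor in {m1, m2, m3}} = {m0, m1, m2, m4, m5}
Sat(AX (EX ((send ∨ recv) ∧ recv))) = {s : every successor in {m0, m1, m2, m4, m5}} = {m0, m2, m3, m4}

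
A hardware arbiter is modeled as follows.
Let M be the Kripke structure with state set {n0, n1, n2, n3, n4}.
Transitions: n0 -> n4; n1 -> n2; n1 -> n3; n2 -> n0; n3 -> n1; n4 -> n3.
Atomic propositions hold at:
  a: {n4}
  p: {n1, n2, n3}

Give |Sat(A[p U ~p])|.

3

Sat(~p) = {n0, n4}
A[p U ~p]: least fixpoint, start Z0 = Sat(~p) = {n0, n4}, add states in Sat(p) with every successor in Z. Z1 = {n0, n2, n4}; fixed.
Sat(A[p U ~p]) = {n0, n2, n4}
|Sat(A[p U ~p])| = |{n0, n2, n4}| = 3.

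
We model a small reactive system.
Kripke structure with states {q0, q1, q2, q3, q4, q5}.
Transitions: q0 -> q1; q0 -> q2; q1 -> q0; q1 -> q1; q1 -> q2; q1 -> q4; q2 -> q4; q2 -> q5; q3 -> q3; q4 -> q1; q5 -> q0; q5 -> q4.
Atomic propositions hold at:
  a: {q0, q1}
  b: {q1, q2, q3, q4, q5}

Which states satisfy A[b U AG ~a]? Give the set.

Sat(~a) = {q2, q3, q4, q5}
AG ~a: greatest fixpoint, start Z0 = {q2, q3, q4, q5}, keep only states in Sat with every successor in Z. Z1 = {q2, q3}; Z2 = {q3}; fixed.
Sat(AG ~a) = {q3}
A[b U AG ~a]: least fixpoint, start Z0 = Sat(AG ~a) = {q3}, add states in Sat(b) with every successor in Z. Already a fixed point.
Sat(A[b U AG ~a]) = {q3}

{q3}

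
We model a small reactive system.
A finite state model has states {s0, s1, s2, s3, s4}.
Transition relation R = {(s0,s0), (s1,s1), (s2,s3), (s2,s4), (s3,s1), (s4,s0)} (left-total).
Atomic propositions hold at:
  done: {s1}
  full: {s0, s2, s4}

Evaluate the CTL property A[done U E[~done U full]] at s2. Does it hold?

Yes

Sat(~done) = {s0, s2, s3, s4}
E[~done U full]: least fixpoint, start Z0 = Sat(full) = {s0, s2, s4}, add states in Sat(~done) with some successor in Z. Already a fixed point.
Sat(E[~done U full]) = {s0, s2, s4}
A[done U E[~done U full]]: least fixpoint, start Z0 = Sat(E[~done U full]) = {s0, s2, s4}, add states in Sat(done) with every successor in Z. Already a fixed point.
Sat(A[done U E[~done U full]]) = {s0, s2, s4}
s2 ∈ Sat(A[done U E[~done U full]]) = {s0, s2, s4}, so the formula holds at s2.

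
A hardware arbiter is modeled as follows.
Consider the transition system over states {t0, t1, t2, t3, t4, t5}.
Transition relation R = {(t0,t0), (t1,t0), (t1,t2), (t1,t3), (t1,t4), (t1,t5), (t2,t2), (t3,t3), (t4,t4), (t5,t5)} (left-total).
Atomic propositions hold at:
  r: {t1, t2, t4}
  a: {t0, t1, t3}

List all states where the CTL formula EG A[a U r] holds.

A[a U r]: least fixpoint, start Z0 = Sat(r) = {t1, t2, t4}, add states in Sat(a) with every successor in Z. Already a fixed point.
Sat(A[a U r]) = {t1, t2, t4}
EG A[a U r]: greatest fixpoint, start Z0 = {t1, t2, t4}, keep only states in Sat with some successor in Z. Already a fixed point.
Sat(EG A[a U r]) = {t1, t2, t4}

{t1, t2, t4}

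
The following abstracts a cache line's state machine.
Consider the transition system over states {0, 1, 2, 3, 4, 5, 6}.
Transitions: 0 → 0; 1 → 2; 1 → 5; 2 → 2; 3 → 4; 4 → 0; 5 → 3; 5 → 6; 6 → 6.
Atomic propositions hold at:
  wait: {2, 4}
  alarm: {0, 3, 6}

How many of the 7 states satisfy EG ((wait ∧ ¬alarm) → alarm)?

Sat(¬alarm) = {1, 2, 4, 5}
Sat(wait ∧ ¬alarm) = {2, 4}
Sat((wait ∧ ¬alarm) → alarm) = {0, 1, 3, 5, 6}
EG ((wait ∧ ¬alarm) → alarm): greatest fixpoint, start Z0 = {0, 1, 3, 5, 6}, keep only states in Sat with some successor in Z. Z1 = {0, 1, 5, 6}; fixed.
Sat(EG ((wait ∧ ¬alarm) → alarm)) = {0, 1, 5, 6}
|Sat(EG ((wait ∧ ¬alarm) → alarm))| = |{0, 1, 5, 6}| = 4.

4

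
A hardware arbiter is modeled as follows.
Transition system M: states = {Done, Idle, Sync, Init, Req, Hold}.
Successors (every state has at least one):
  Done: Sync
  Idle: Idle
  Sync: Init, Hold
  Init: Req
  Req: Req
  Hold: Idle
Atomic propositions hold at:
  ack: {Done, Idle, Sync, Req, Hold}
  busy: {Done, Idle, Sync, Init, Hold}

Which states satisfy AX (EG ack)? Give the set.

EG ack: greatest fixpoint, start Z0 = {Done, Idle, Sync, Req, Hold}, keep only states in Sat with some successor in Z. Already a fixed point.
Sat(EG ack) = {Done, Idle, Sync, Req, Hold}
Sat(AX (EG ack)) = {s : every successor in {Done, Idle, Sync, Req, Hold}} = {Done, Idle, Init, Req, Hold}

{Done, Idle, Init, Req, Hold}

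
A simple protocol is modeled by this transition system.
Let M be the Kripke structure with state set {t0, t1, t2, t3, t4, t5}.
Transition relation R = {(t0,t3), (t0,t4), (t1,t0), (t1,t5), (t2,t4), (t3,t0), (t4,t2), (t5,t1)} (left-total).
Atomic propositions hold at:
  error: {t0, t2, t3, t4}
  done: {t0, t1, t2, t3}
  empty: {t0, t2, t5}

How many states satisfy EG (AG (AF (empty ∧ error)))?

4

Sat(empty ∧ error) = {t0, t2}
AF (empty ∧ error): least fixpoint, start Z0 = {t0, t2}, add states with every successor in Z. Z1 = {t0, t2, t3, t4}; fixed.
Sat(AF (empty ∧ error)) = {t0, t2, t3, t4}
AG (AF (empty ∧ error)): greatest fixpoint, start Z0 = {t0, t2, t3, t4}, keep only states in Sat with every successor in Z. Already a fixed point.
Sat(AG (AF (empty ∧ error))) = {t0, t2, t3, t4}
EG (AG (AF (empty ∧ error))): greatest fixpoint, start Z0 = {t0, t2, t3, t4}, keep only states in Sat with some successor in Z. Already a fixed point.
Sat(EG (AG (AF (empty ∧ error)))) = {t0, t2, t3, t4}
|Sat(EG (AG (AF (empty ∧ error))))| = |{t0, t2, t3, t4}| = 4.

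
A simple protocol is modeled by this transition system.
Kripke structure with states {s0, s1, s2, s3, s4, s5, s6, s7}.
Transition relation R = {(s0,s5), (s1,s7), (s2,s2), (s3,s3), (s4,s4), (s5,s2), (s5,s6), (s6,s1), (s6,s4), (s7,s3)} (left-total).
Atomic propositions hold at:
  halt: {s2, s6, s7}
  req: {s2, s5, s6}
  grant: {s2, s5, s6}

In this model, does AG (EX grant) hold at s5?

No

Sat(EX grant) = {s : some successor in {s2, s5, s6}} = {s0, s2, s5}
AG (EX grant): greatest fixpoint, start Z0 = {s0, s2, s5}, keep only states in Sat with every successor in Z. Z1 = {s0, s2}; Z2 = {s2}; fixed.
Sat(AG (EX grant)) = {s2}
s5 ∉ Sat(AG (EX grant)) = {s2}, so the formula does not hold at s5.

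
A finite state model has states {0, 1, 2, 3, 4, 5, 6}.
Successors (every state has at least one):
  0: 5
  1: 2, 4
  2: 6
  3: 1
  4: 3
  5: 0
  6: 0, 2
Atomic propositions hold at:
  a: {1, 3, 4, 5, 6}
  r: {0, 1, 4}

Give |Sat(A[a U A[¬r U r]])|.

Sat(¬r) = {2, 3, 5, 6}
A[¬r U r]: least fixpoint, start Z0 = Sat(r) = {0, 1, 4}, add states in Sat(¬r) with every successor in Z. Z1 = {0, 1, 3, 4, 5}; fixed.
Sat(A[¬r U r]) = {0, 1, 3, 4, 5}
A[a U A[¬r U r]]: least fixpoint, start Z0 = Sat(A[¬r U r]) = {0, 1, 3, 4, 5}, add states in Sat(a) with every successor in Z. Already a fixed point.
Sat(A[a U A[¬r U r]]) = {0, 1, 3, 4, 5}
|Sat(A[a U A[¬r U r]])| = |{0, 1, 3, 4, 5}| = 5.

5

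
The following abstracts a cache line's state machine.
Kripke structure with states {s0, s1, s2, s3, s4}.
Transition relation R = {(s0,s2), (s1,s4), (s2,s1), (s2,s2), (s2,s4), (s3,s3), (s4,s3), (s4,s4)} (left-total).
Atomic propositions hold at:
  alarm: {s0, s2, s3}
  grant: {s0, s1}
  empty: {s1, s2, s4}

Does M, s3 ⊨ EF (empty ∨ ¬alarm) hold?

Sat(¬alarm) = {s1, s4}
Sat(empty ∨ ¬alarm) = {s1, s2, s4}
EF (empty ∨ ¬alarm): least fixpoint, start Z0 = {s1, s2, s4}, add states with some successor in Z. Z1 = {s0, s1, s2, s4}; fixed.
Sat(EF (empty ∨ ¬alarm)) = {s0, s1, s2, s4}
s3 ∉ Sat(EF (empty ∨ ¬alarm)) = {s0, s1, s2, s4}, so the formula does not hold at s3.

No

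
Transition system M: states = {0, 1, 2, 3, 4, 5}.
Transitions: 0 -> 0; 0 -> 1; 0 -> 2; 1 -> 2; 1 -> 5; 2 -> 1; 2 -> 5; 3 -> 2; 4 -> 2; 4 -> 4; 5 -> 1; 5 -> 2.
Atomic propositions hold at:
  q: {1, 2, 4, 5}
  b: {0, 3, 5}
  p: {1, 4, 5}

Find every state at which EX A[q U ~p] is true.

{0, 1, 3, 4, 5}

Sat(~p) = {0, 2, 3}
A[q U ~p]: least fixpoint, start Z0 = Sat(~p) = {0, 2, 3}, add states in Sat(q) with every successor in Z. Already a fixed point.
Sat(A[q U ~p]) = {0, 2, 3}
Sat(EX A[q U ~p]) = {s : some successor in {0, 2, 3}} = {0, 1, 3, 4, 5}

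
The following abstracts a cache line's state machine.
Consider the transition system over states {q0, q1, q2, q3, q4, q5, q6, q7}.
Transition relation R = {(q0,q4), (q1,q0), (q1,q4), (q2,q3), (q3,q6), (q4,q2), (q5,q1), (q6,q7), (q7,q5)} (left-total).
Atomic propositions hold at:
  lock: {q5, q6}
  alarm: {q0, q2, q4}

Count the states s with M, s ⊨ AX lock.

Sat(AX lock) = {s : every successor in {q5, q6}} = {q3, q7}
|Sat(AX lock)| = |{q3, q7}| = 2.

2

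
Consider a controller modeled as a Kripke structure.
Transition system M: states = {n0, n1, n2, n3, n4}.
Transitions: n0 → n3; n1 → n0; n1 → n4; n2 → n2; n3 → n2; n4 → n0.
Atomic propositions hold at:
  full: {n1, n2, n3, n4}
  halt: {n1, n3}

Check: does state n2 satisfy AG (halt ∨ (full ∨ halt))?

Yes

Sat(full ∨ halt) = {n1, n2, n3, n4}
Sat(halt ∨ (full ∨ halt)) = {n1, n2, n3, n4}
AG (halt ∨ (full ∨ halt)): greatest fixpoint, start Z0 = {n1, n2, n3, n4}, keep only states in Sat with every successor in Z. Z1 = {n2, n3}; fixed.
Sat(AG (halt ∨ (full ∨ halt))) = {n2, n3}
n2 ∈ Sat(AG (halt ∨ (full ∨ halt))) = {n2, n3}, so the formula holds at n2.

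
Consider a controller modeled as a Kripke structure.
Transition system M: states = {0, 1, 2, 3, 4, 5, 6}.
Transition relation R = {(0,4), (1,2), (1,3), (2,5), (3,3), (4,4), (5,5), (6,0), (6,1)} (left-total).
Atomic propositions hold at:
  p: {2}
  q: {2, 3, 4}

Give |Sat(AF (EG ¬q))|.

Sat(¬q) = {0, 1, 5, 6}
EG ¬q: greatest fixpoint, start Z0 = {0, 1, 5, 6}, keep only states in Sat with some successor in Z. Z1 = {5, 6}; Z2 = {5}; fixed.
Sat(EG ¬q) = {5}
AF (EG ¬q): least fixpoint, start Z0 = {5}, add states with every successor in Z. Z1 = {2, 5}; fixed.
Sat(AF (EG ¬q)) = {2, 5}
|Sat(AF (EG ¬q))| = |{2, 5}| = 2.

2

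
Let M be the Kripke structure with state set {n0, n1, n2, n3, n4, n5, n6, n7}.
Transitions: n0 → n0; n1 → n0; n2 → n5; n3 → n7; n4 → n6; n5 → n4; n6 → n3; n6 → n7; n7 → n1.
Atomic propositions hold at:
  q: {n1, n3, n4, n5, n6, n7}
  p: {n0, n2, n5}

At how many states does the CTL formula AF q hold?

7

AF q: least fixpoint, start Z0 = {n1, n3, n4, n5, n6, n7}, add states with every successor in Z. Z1 = {n1, n2, n3, n4, n5, n6, n7}; fixed.
Sat(AF q) = {n1, n2, n3, n4, n5, n6, n7}
|Sat(AF q)| = |{n1, n2, n3, n4, n5, n6, n7}| = 7.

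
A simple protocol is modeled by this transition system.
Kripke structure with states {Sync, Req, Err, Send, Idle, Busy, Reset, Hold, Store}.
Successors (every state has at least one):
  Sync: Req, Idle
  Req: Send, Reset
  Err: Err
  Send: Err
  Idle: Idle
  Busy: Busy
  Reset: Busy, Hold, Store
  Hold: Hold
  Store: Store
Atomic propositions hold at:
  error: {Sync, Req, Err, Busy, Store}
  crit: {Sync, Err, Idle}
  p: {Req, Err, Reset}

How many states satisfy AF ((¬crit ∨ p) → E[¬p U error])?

Sat(¬crit) = {Req, Send, Busy, Reset, Hold, Store}
Sat(¬crit ∨ p) = {Req, Err, Send, Busy, Reset, Hold, Store}
Sat(¬p) = {Sync, Send, Idle, Busy, Hold, Store}
E[¬p U error]: least fixpoint, start Z0 = Sat(error) = {Sync, Req, Err, Busy, Store}, add states in Sat(¬p) with some successor in Z. Z1 = {Sync, Req, Err, Send, Busy, Store}; fixed.
Sat(E[¬p U error]) = {Sync, Req, Err, Send, Busy, Store}
Sat((¬crit ∨ p) → E[¬p U error]) = {Sync, Req, Err, Send, Idle, Busy, Store}
AF ((¬crit ∨ p) → E[¬p U error]): least fixpoint, start Z0 = {Sync, Req, Err, Send, Idle, Busy, Store}, add states with every successor in Z. Already a fixed point.
Sat(AF ((¬crit ∨ p) → E[¬p U error])) = {Sync, Req, Err, Send, Idle, Busy, Store}
|Sat(AF ((¬crit ∨ p) → E[¬p U error]))| = |{Sync, Req, Err, Send, Idle, Busy, Store}| = 7.

7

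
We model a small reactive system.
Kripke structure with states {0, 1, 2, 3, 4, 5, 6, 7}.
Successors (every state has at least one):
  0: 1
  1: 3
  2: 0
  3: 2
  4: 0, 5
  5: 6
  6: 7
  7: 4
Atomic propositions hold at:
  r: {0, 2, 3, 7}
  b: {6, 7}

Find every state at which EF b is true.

{4, 5, 6, 7}

EF b: least fixpoint, start Z0 = {6, 7}, add states with some successor in Z. Z1 = {5, 6, 7}; Z2 = {4, 5, 6, 7}; fixed.
Sat(EF b) = {4, 5, 6, 7}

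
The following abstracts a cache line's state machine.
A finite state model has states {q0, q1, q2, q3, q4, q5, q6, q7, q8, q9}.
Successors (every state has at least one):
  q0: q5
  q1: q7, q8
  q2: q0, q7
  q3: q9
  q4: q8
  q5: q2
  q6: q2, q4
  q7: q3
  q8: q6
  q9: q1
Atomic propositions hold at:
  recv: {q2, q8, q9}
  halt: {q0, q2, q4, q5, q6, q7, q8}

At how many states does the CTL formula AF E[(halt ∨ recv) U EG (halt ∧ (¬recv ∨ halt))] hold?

Sat(halt ∨ recv) = {q0, q2, q4, q5, q6, q7, q8, q9}
Sat(¬recv) = {q0, q1, q3, q4, q5, q6, q7}
Sat(¬recv ∨ halt) = {q0, q1, q2, q3, q4, q5, q6, q7, q8}
Sat(halt ∧ (¬recv ∨ halt)) = {q0, q2, q4, q5, q6, q7, q8}
EG (halt ∧ (¬recv ∨ halt)): greatest fixpoint, start Z0 = {q0, q2, q4, q5, q6, q7, q8}, keep only states in Sat with some successor in Z. Z1 = {q0, q2, q4, q5, q6, q8}; fixed.
Sat(EG (halt ∧ (¬recv ∨ halt))) = {q0, q2, q4, q5, q6, q8}
E[(halt ∨ recv) U EG (halt ∧ (¬recv ∨ halt))]: least fixpoint, start Z0 = Sat(EG (halt ∧ (¬recv ∨ halt))) = {q0, q2, q4, q5, q6, q8}, add states in Sat(halt ∨ recv) with some successor in Z. Already a fixed point.
Sat(E[(halt ∨ recv) U EG (halt ∧ (¬recv ∨ halt))]) = {q0, q2, q4, q5, q6, q8}
AF E[(halt ∨ recv) U EG (halt ∧ (¬recv ∨ halt))]: least fixpoint, start Z0 = {q0, q2, q4, q5, q6, q8}, add states with every successor in Z. Already a fixed point.
Sat(AF E[(halt ∨ recv) U EG (halt ∧ (¬recv ∨ halt))]) = {q0, q2, q4, q5, q6, q8}
|Sat(AF E[(halt ∨ recv) U EG (halt ∧ (¬recv ∨ halt))])| = |{q0, q2, q4, q5, q6, q8}| = 6.

6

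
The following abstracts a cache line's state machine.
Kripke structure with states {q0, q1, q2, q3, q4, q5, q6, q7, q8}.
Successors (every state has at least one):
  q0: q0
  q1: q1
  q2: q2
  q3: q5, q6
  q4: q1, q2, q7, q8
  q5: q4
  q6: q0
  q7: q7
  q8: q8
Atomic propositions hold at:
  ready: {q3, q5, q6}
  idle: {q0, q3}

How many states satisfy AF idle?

3

AF idle: least fixpoint, start Z0 = {q0, q3}, add states with every successor in Z. Z1 = {q0, q3, q6}; fixed.
Sat(AF idle) = {q0, q3, q6}
|Sat(AF idle)| = |{q0, q3, q6}| = 3.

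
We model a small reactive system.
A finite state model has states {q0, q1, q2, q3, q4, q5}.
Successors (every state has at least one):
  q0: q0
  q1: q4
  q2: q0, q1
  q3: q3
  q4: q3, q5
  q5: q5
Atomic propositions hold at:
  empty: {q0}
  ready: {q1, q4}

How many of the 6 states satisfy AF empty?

1

AF empty: least fixpoint, start Z0 = {q0}, add states with every successor in Z. Already a fixed point.
Sat(AF empty) = {q0}
|Sat(AF empty)| = |{q0}| = 1.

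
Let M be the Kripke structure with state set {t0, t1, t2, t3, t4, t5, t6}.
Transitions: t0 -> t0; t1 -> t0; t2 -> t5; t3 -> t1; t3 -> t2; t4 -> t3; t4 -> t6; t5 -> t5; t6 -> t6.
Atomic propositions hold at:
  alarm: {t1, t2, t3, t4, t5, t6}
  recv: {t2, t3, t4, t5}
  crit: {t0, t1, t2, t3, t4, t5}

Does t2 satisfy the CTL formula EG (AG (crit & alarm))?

Sat(crit & alarm) = {t1, t2, t3, t4, t5}
AG (crit & alarm): greatest fixpoint, start Z0 = {t1, t2, t3, t4, t5}, keep only states in Sat with every successor in Z. Z1 = {t2, t3, t5}; Z2 = {t2, t5}; fixed.
Sat(AG (crit & alarm)) = {t2, t5}
EG (AG (crit & alarm)): greatest fixpoint, start Z0 = {t2, t5}, keep only states in Sat with some successor in Z. Already a fixed point.
Sat(EG (AG (crit & alarm))) = {t2, t5}
t2 ∈ Sat(EG (AG (crit & alarm))) = {t2, t5}, so the formula holds at t2.

Yes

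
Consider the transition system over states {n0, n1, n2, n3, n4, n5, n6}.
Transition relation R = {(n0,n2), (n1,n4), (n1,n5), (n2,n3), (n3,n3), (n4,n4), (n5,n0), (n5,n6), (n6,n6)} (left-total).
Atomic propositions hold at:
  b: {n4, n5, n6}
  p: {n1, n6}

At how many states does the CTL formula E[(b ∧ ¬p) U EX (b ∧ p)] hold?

Sat(¬p) = {n0, n2, n3, n4, n5}
Sat(b ∧ ¬p) = {n4, n5}
Sat(b ∧ p) = {n6}
Sat(EX (b ∧ p)) = {s : some successor in {n6}} = {n5, n6}
E[(b ∧ ¬p) U EX (b ∧ p)]: least fixpoint, start Z0 = Sat(EX (b ∧ p)) = {n5, n6}, add states in Sat(b ∧ ¬p) with some successor in Z. Already a fixed point.
Sat(E[(b ∧ ¬p) U EX (b ∧ p)]) = {n5, n6}
|Sat(E[(b ∧ ¬p) U EX (b ∧ p)])| = |{n5, n6}| = 2.

2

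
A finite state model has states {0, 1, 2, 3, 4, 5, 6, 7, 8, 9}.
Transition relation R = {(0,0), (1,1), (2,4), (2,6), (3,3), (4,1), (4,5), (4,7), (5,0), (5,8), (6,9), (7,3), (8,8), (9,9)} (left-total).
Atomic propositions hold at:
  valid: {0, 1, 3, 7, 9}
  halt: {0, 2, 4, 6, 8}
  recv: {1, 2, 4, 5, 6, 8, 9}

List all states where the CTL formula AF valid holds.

AF valid: least fixpoint, start Z0 = {0, 1, 3, 7, 9}, add states with every successor in Z. Z1 = {0, 1, 3, 6, 7, 9}; fixed.
Sat(AF valid) = {0, 1, 3, 6, 7, 9}

{0, 1, 3, 6, 7, 9}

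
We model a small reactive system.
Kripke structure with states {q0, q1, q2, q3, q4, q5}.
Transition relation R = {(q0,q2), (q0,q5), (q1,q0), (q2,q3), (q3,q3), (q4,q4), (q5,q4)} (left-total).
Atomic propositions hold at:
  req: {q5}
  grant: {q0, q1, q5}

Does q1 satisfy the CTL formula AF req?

AF req: least fixpoint, start Z0 = {q5}, add states with every successor in Z. Already a fixed point.
Sat(AF req) = {q5}
q1 ∉ Sat(AF req) = {q5}, so the formula does not hold at q1.

No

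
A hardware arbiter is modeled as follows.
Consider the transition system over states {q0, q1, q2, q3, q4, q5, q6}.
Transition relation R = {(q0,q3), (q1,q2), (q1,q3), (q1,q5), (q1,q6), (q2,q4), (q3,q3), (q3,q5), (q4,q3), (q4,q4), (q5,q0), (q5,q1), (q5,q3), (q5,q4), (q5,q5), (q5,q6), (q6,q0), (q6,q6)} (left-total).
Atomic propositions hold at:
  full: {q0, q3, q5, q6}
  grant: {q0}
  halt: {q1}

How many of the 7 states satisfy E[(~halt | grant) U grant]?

Sat(~halt) = {q0, q2, q3, q4, q5, q6}
Sat(~halt | grant) = {q0, q2, q3, q4, q5, q6}
E[(~halt | grant) U grant]: least fixpoint, start Z0 = Sat(grant) = {q0}, add states in Sat(~halt | grant) with some successor in Z. Z1 = {q0, q5, q6}; Z2 = {q0, q3, q5, q6}; Z3 = {q0, q3, q4, q5, q6}; Z4 = {q0, q2, q3, q4, q5, q6}; fixed.
Sat(E[(~halt | grant) U grant]) = {q0, q2, q3, q4, q5, q6}
|Sat(E[(~halt | grant) U grant])| = |{q0, q2, q3, q4, q5, q6}| = 6.

6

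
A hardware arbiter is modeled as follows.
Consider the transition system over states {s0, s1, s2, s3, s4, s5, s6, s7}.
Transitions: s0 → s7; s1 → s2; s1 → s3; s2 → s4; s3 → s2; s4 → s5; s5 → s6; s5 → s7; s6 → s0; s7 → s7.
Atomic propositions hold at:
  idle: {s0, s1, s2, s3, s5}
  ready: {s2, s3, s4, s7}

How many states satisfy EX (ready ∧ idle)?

Sat(ready ∧ idle) = {s2, s3}
Sat(EX (ready ∧ idle)) = {s : some successor in {s2, s3}} = {s1, s3}
|Sat(EX (ready ∧ idle))| = |{s1, s3}| = 2.

2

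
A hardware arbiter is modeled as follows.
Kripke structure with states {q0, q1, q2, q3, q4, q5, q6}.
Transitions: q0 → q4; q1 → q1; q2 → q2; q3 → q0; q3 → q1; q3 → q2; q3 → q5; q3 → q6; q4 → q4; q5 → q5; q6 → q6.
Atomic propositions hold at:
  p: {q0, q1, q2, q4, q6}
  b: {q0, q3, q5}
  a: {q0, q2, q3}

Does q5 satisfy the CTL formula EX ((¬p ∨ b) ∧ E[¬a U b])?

Sat(¬p) = {q3, q5}
Sat(¬p ∨ b) = {q0, q3, q5}
Sat(¬a) = {q1, q4, q5, q6}
E[¬a U b]: least fixpoint, start Z0 = Sat(b) = {q0, q3, q5}, add states in Sat(¬a) with some successor in Z. Already a fixed point.
Sat(E[¬a U b]) = {q0, q3, q5}
Sat((¬p ∨ b) ∧ E[¬a U b]) = {q0, q3, q5}
Sat(EX ((¬p ∨ b) ∧ E[¬a U b])) = {s : some successor in {q0, q3, q5}} = {q3, q5}
q5 ∈ Sat(EX ((¬p ∨ b) ∧ E[¬a U b])) = {q3, q5}, so the formula holds at q5.

Yes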